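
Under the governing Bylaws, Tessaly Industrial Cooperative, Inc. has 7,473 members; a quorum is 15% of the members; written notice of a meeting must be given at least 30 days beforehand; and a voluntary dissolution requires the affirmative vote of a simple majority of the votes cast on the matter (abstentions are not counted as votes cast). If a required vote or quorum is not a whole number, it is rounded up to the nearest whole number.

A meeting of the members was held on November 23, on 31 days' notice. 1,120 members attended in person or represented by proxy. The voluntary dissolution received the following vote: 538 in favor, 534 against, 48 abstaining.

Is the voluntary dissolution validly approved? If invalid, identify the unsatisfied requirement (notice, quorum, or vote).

Invalid — quorum requirement not satisfied.

Notice: 31 days given; 30 required. Satisfied.
Quorum: 15% of 7,473 = 1,120.95, rounded up to 1,121; 1,120 present. Not satisfied.
Vote: requires a majority of the votes cast (1,120 − 48 abstaining = 1,072); a majority of 1072 is 537, so 537 needed; 538 in favor. Satisfied.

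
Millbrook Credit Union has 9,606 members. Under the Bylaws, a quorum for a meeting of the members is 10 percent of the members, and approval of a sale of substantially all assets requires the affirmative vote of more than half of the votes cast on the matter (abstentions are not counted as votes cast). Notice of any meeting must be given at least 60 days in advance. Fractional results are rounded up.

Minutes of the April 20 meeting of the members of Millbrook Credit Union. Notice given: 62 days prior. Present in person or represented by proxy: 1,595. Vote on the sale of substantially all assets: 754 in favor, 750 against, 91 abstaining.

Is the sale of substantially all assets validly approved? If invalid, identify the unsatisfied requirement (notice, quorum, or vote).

Notice: 62 days given; 60 required. Satisfied.
Quorum: 10% of 9,606 = 960.60, rounded up to 961; 1,595 present. Satisfied.
Vote: requires a majority of the votes cast (1,595 − 91 abstaining = 1,504); a majority of 1504 is 753, so 753 needed; 754 in favor. Satisfied.

Valid — all requirements satisfied.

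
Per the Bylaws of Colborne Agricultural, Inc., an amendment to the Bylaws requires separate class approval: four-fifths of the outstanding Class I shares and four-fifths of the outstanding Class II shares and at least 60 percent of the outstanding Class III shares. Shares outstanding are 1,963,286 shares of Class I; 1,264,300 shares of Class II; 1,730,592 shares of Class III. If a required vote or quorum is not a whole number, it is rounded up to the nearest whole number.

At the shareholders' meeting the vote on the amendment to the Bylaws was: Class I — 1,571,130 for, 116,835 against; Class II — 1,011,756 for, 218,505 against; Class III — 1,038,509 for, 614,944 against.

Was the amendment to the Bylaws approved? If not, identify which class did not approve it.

Approved — every class gave the required vote.

Class I: 4/5 of 1963286 = 1570628.80, rounded up to 1570629; 1,570,629 required, 1,571,130 in favor — approved.
Class II: 4/5 of 1264300 = 1011440; 1,011,440 required, 1,011,756 in favor — approved.
Class III: 3/5 of 1730592 = 1038355.20, rounded up to 1038356; 1,038,356 required, 1,038,509 in favor — approved.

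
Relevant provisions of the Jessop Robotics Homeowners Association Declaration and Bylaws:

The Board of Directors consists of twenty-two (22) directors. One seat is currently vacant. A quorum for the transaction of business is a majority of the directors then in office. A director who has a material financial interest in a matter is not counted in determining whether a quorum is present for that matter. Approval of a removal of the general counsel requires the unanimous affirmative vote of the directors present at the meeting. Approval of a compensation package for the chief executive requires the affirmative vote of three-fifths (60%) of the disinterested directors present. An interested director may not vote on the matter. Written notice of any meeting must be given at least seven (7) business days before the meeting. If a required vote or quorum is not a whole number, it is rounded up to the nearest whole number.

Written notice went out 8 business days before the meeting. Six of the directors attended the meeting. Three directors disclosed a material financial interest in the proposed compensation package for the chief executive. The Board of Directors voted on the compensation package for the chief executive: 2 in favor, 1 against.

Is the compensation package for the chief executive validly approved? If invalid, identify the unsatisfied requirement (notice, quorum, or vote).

Notice: 8 business days given; 7 required (8 ≥ 7). Satisfied.
Quorum: 6 present, but the 3 interested directors do not count, leaving 3. Quorum is 11. Not satisfied.
Vote: the compensation package for the chief executive requires three-fifths of the disinterested directors present (6 − 3 = 3). 3/5 of 3 = 1.80, rounded up to 2, so 2 affirmative votes are needed; 2 voted in favor. Satisfied. (Moot — without a quorum no business can be validly transacted.)

Invalid — quorum requirement not satisfied.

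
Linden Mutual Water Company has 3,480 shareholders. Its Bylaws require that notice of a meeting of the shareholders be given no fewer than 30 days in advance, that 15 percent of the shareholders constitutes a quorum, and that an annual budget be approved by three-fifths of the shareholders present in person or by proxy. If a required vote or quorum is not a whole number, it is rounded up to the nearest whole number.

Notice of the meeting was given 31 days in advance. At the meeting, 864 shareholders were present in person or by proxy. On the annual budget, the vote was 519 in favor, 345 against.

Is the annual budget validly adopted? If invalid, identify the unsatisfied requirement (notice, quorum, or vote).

Notice: 31 days given; 30 required. Satisfied.
Quorum: 15% of 3,480 = 522; 864 present. Satisfied.
Vote: requires three-fifths of those present (864); 3/5 of 864 = 518.40, rounded up to 519, so 519 needed; 519 in favor. Satisfied.

Valid — all requirements satisfied.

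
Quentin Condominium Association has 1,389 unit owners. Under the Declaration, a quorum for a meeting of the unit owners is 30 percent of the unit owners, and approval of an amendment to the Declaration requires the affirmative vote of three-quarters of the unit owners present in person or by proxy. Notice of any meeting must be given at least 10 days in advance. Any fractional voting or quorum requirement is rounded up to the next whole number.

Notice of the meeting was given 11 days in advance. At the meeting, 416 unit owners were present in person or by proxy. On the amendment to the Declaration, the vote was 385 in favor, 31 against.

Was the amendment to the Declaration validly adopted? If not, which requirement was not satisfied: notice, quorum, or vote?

Notice: 11 days given; 10 required. Satisfied.
Quorum: 30% of 1,389 = 416.70, rounded up to 417; 416 present. Not satisfied.
Vote: requires three-fourths of those present (416); 3/4 of 416 = 312, so 312 needed; 385 in favor. Satisfied.

Invalid — quorum requirement not satisfied.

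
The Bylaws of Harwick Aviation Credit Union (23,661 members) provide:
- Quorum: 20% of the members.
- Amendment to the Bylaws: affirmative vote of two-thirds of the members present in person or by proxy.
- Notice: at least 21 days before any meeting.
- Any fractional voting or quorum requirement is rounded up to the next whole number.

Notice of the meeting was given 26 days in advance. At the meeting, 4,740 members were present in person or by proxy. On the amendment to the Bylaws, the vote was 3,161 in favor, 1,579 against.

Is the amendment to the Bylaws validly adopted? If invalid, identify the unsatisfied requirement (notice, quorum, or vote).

Notice: 26 days given; 21 required. Satisfied.
Quorum: 20% of 23,661 = 4,732.20, rounded up to 4,733; 4,740 present. Satisfied.
Vote: requires two-thirds of those present (4,740); 2/3 of 4740 = 3160, so 3,160 needed; 3,161 in favor. Satisfied.

Valid — all requirements satisfied.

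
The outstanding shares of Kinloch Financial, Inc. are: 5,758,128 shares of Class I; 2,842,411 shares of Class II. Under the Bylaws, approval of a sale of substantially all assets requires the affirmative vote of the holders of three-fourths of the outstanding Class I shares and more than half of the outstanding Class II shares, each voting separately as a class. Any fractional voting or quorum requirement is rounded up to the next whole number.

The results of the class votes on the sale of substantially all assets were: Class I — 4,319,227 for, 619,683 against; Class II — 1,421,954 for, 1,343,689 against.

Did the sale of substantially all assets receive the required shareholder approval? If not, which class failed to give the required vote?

Approved — every class gave the required vote.

Class I: 3/4 of 5758128 = 4318596; 4,318,596 required, 4,319,227 in favor — approved.
Class II: a majority of 2842411 is 1421206; 1,421,206 required, 1,421,954 in favor — approved.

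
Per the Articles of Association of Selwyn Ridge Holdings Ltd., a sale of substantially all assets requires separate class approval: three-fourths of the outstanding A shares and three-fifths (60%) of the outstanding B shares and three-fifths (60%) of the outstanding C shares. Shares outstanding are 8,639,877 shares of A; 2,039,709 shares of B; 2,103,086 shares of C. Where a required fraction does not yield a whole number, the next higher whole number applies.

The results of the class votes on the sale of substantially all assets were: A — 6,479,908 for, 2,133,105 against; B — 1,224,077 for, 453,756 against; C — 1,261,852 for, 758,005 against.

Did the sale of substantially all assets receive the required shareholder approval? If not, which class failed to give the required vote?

A: 3/4 of 8639877 = 6479907.75, rounded up to 6479908; 6,479,908 required, 6,479,908 in favor — approved.
B: 3/5 of 2039709 = 1223825.40, rounded up to 1223826; 1,223,826 required, 1,224,077 in favor — approved.
C: 3/5 of 2103086 = 1261851.60, rounded up to 1261852; 1,261,852 required, 1,261,852 in favor — approved.

Approved — every class gave the required vote.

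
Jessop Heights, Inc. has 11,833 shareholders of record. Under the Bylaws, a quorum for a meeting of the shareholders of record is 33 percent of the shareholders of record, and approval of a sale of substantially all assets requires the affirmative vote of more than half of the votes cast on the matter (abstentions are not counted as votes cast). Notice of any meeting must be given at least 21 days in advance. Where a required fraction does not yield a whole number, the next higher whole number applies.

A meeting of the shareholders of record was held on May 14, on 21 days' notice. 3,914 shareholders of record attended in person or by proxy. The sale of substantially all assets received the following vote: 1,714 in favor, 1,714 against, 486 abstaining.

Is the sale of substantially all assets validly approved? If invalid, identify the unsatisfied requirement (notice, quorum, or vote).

Notice: 21 days given; 21 required. Satisfied.
Quorum: 33% of 11,833 = 3,904.89, rounded up to 3,905; 3,914 present. Satisfied.
Vote: requires a majority of the votes cast (3,914 − 486 abstaining = 3,428); a majority of 3428 is 1715, so 1,715 needed; 1,714 in favor. Not satisfied.

Invalid — vote requirement not satisfied.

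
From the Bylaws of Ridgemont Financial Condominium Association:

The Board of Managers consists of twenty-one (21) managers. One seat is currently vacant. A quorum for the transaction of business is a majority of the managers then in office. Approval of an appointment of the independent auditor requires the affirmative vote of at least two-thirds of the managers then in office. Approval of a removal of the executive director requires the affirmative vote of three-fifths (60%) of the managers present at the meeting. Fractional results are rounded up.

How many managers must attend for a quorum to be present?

A majority of 20 is 11.

11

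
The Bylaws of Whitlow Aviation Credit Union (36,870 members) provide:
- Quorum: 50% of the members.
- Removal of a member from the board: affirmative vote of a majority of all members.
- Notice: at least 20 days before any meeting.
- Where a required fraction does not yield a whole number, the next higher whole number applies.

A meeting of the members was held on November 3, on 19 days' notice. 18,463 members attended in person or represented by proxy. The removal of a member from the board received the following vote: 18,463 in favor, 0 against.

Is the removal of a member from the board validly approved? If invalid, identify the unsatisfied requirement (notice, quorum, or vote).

Invalid — notice requirement not satisfied.

Notice: 19 days given; 20 required. Not satisfied.
Quorum: 50% of 36,870 = 18,435; 18,463 present. Satisfied.
Vote: requires a majority of all members (36,870); a majority of 36870 is 18436, so 18,436 needed; 18,463 in favor. Satisfied.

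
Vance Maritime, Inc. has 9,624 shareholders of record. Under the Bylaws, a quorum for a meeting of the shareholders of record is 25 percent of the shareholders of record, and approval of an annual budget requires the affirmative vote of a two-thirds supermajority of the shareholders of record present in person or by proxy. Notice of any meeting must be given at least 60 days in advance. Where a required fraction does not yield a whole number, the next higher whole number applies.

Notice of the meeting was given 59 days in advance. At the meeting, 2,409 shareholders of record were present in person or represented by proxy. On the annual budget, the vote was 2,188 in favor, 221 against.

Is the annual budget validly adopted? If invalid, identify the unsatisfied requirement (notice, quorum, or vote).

Notice: 59 days given; 60 required. Not satisfied.
Quorum: 25% of 9,624 = 2,406; 2,409 present. Satisfied.
Vote: requires two-thirds of those present (2,409); 2/3 of 2409 = 1606, so 1,606 needed; 2,188 in favor. Satisfied.

Invalid — notice requirement not satisfied.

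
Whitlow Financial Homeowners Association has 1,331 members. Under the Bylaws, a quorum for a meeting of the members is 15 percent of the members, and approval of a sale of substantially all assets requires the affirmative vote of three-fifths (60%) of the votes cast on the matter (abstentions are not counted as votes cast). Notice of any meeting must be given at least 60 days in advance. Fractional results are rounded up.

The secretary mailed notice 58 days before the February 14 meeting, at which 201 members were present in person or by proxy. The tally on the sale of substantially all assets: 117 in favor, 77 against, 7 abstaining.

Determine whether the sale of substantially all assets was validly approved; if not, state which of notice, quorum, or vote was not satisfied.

Invalid — notice requirement not satisfied.

Notice: 58 days given; 60 required. Not satisfied.
Quorum: 15% of 1,331 = 199.65, rounded up to 200; 201 present. Satisfied.
Vote: requires three-fifths of the votes cast (201 − 7 abstaining = 194); 3/5 of 194 = 116.40, rounded up to 117, so 117 needed; 117 in favor. Satisfied.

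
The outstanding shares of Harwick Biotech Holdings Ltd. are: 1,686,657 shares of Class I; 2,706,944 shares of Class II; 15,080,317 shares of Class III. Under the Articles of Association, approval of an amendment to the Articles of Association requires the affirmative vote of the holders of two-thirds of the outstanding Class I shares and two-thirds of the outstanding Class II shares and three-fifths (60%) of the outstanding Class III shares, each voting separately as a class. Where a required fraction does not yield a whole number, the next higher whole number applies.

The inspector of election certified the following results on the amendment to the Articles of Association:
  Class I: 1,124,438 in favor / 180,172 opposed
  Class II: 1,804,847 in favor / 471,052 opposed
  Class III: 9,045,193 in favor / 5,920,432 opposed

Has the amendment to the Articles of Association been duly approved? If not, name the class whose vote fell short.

Class I: 2/3 of 1686657 = 1124438; 1,124,438 required, 1,124,438 in favor — approved.
Class II: 2/3 of 2706944 = 1804629.33, rounded up to 1804630; 1,804,630 required, 1,804,847 in favor — approved.
Class III: 3/5 of 15080317 = 9048190.20, rounded up to 9048191; 9,048,191 required, 9,045,193 in favor — not approved.

Not approved — the Class III shares did not give the required vote.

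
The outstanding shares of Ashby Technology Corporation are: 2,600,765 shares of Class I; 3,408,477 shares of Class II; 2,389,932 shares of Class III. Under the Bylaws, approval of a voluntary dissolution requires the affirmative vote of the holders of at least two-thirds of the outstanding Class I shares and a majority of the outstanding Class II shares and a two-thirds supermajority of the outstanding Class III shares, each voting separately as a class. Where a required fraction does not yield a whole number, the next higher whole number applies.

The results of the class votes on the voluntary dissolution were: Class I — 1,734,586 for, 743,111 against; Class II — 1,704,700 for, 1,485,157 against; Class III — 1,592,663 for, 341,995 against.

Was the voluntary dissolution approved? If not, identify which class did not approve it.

Class I: 2/3 of 2600765 = 1733843.33, rounded up to 1733844; 1,733,844 required, 1,734,586 in favor — approved.
Class II: a majority of 3408477 is 1704239; 1,704,239 required, 1,704,700 in favor — approved.
Class III: 2/3 of 2389932 = 1593288; 1,593,288 required, 1,592,663 in favor — not approved.

Not approved — the Class III shares did not give the required vote.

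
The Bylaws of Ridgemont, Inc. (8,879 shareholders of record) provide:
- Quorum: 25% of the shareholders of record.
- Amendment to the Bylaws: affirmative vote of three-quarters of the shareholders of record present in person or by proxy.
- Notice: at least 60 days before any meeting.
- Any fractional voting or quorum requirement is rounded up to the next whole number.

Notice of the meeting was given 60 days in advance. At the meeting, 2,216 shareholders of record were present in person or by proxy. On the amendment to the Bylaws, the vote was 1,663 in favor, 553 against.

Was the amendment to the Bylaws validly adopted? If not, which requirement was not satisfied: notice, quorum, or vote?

Notice: 60 days given; 60 required. Satisfied.
Quorum: 25% of 8,879 = 2,219.75, rounded up to 2,220; 2,216 present. Not satisfied.
Vote: requires three-fourths of those present (2,216); 3/4 of 2216 = 1662, so 1,662 needed; 1,663 in favor. Satisfied.

Invalid — quorum requirement not satisfied.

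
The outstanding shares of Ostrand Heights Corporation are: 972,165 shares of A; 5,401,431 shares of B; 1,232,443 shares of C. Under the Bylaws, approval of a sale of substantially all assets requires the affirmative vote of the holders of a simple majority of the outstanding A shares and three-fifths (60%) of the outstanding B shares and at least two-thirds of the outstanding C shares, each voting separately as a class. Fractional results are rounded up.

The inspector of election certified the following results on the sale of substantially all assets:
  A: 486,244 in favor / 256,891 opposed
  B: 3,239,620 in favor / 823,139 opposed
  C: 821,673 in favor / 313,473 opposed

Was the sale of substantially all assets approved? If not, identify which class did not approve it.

A: a majority of 972165 is 486083; 486,083 required, 486,244 in favor — approved.
B: 3/5 of 5401431 = 3240858.60, rounded up to 3240859; 3,240,859 required, 3,239,620 in favor — not approved.
C: 2/3 of 1232443 = 821628.67, rounded up to 821629; 821,629 required, 821,673 in favor — approved.

Not approved — the B shares did not give the required vote.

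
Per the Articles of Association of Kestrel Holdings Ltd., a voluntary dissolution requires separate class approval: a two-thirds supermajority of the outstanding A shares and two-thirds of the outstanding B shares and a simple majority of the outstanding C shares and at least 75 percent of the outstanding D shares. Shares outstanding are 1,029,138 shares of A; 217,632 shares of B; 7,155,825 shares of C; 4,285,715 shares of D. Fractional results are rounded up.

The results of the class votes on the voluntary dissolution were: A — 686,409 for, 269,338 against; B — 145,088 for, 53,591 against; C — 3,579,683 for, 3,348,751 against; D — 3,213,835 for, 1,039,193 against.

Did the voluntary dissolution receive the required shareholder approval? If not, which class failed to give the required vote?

Not approved — the D shares did not give the required vote.

A: 2/3 of 1029138 = 686092; 686,092 required, 686,409 in favor — approved.
B: 2/3 of 217632 = 145088; 145,088 required, 145,088 in favor — approved.
C: a majority of 7155825 is 3577913; 3,577,913 required, 3,579,683 in favor — approved.
D: 3/4 of 4285715 = 3214286.25, rounded up to 3214287; 3,214,287 required, 3,213,835 in favor — not approved.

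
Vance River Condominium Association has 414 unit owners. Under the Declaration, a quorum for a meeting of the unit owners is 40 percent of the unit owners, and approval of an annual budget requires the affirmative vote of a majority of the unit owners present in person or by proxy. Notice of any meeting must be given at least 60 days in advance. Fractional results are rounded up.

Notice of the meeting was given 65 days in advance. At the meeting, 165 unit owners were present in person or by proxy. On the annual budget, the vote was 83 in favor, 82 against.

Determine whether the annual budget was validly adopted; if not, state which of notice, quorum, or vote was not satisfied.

Invalid — quorum requirement not satisfied.

Notice: 65 days given; 60 required. Satisfied.
Quorum: 40% of 414 = 165.60, rounded up to 166; 165 present. Not satisfied.
Vote: requires a majority of those present (165); a majority of 165 is 83, so 83 needed; 83 in favor. Satisfied.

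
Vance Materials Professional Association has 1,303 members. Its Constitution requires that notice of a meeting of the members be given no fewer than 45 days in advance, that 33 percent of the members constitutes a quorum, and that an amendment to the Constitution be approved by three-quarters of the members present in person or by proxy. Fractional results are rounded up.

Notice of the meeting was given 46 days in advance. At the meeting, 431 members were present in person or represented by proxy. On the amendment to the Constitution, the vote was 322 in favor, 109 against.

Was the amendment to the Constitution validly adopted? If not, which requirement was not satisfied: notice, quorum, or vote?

Notice: 46 days given; 45 required. Satisfied.
Quorum: 33% of 1,303 = 429.99, rounded up to 430; 431 present. Satisfied.
Vote: requires three-fourths of those present (431); 3/4 of 431 = 323.25, rounded up to 324, so 324 needed; 322 in favor. Not satisfied.

Invalid — vote requirement not satisfied.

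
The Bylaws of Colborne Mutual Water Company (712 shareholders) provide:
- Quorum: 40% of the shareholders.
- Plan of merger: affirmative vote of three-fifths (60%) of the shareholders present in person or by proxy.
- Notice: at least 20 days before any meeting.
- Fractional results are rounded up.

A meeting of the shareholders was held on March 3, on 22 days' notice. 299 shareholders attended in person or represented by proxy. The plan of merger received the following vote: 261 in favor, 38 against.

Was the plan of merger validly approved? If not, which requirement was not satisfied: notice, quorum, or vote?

Valid — all requirements satisfied.

Notice: 22 days given; 20 required. Satisfied.
Quorum: 40% of 712 = 284.80, rounded up to 285; 299 present. Satisfied.
Vote: requires three-fifths of those present (299); 3/5 of 299 = 179.40, rounded up to 180, so 180 needed; 261 in favor. Satisfied.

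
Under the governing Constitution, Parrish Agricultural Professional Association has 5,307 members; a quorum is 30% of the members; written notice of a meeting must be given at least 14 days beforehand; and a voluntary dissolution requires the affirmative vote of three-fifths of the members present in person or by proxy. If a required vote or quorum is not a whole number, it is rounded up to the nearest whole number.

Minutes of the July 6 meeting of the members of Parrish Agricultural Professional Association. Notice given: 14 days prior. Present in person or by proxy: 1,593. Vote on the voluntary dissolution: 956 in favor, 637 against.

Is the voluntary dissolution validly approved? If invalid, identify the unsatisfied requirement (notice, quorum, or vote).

Notice: 14 days given; 14 required. Satisfied.
Quorum: 30% of 5,307 = 1,592.10, rounded up to 1,593; 1,593 present. Satisfied.
Vote: requires three-fifths of those present (1,593); 3/5 of 1593 = 955.80, rounded up to 956, so 956 needed; 956 in favor. Satisfied.

Valid — all requirements satisfied.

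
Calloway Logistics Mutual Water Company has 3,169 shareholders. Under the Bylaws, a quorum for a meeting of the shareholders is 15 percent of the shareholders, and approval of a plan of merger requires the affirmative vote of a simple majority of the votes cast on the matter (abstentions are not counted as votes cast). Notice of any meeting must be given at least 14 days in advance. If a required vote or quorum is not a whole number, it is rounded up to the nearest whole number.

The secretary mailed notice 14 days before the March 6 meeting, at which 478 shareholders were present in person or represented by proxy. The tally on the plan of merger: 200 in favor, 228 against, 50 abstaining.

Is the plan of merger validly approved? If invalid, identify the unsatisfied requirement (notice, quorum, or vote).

Invalid — vote requirement not satisfied.

Notice: 14 days given; 14 required. Satisfied.
Quorum: 15% of 3,169 = 475.35, rounded up to 476; 478 present. Satisfied.
Vote: requires a majority of the votes cast (478 − 50 abstaining = 428); a majority of 428 is 215, so 215 needed; 200 in favor. Not satisfied.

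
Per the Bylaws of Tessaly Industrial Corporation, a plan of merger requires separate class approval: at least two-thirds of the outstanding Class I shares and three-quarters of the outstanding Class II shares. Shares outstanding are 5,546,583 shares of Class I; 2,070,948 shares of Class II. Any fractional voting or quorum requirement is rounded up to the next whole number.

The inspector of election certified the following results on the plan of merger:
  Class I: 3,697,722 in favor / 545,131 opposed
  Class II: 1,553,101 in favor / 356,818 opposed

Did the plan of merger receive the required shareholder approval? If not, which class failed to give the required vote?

Not approved — the Class II shares did not give the required vote.

Class I: 2/3 of 5546583 = 3697722; 3,697,722 required, 3,697,722 in favor — approved.
Class II: 3/4 of 2070948 = 1553211; 1,553,211 required, 1,553,101 in favor — not approved.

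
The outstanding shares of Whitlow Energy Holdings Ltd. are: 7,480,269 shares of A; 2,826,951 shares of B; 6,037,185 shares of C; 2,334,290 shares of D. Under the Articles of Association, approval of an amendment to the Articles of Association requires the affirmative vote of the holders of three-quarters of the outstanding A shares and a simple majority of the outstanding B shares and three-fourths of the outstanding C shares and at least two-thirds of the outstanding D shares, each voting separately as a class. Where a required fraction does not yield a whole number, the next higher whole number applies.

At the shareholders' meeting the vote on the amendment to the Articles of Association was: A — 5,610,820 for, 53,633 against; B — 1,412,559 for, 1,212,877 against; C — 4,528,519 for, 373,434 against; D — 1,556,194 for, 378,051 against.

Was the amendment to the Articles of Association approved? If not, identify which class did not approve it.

Not approved — the B shares did not give the required vote.

A: 3/4 of 7480269 = 5610201.75, rounded up to 5610202; 5,610,202 required, 5,610,820 in favor — approved.
B: a majority of 2826951 is 1413476; 1,413,476 required, 1,412,559 in favor — not approved.
C: 3/4 of 6037185 = 4527888.75, rounded up to 4527889; 4,527,889 required, 4,528,519 in favor — approved.
D: 2/3 of 2334290 = 1556193.33, rounded up to 1556194; 1,556,194 required, 1,556,194 in favor — approved.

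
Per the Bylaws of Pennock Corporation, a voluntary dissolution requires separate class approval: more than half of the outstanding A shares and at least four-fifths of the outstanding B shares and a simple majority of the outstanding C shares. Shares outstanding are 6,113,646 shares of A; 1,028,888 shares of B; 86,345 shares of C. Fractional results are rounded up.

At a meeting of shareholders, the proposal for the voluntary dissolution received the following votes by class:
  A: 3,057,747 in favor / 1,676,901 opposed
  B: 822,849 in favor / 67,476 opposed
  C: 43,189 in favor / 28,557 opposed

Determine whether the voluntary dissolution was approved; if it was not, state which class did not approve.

A: a majority of 6113646 is 3056824; 3,056,824 required, 3,057,747 in favor — approved.
B: 4/5 of 1028888 = 823110.40, rounded up to 823111; 823,111 required, 822,849 in favor — not approved.
C: a majority of 86345 is 43173; 43,173 required, 43,189 in favor — approved.

Not approved — the B shares did not give the required vote.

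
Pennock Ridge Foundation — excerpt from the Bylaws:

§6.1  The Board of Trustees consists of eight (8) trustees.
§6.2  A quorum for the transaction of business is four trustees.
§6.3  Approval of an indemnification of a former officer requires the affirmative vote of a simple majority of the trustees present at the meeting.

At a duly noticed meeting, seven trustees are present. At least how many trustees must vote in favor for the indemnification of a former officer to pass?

The indemnification of a former officer requires a majority of the trustees present (7).
A majority of 7 is 4.

4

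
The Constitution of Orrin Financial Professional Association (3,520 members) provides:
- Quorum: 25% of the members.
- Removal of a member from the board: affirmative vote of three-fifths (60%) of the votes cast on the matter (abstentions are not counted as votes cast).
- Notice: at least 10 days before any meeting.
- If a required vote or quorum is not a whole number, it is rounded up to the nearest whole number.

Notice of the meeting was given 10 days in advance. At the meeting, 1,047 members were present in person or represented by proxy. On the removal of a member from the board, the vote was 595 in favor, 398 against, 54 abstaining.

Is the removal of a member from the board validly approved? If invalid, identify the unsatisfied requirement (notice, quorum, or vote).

Invalid — vote requirement not satisfied.

Notice: 10 days given; 10 required. Satisfied.
Quorum: 25% of 3,520 = 880; 1,047 present. Satisfied.
Vote: requires three-fifths of the votes cast (1,047 − 54 abstaining = 993); 3/5 of 993 = 595.80, rounded up to 596, so 596 needed; 595 in favor. Not satisfied.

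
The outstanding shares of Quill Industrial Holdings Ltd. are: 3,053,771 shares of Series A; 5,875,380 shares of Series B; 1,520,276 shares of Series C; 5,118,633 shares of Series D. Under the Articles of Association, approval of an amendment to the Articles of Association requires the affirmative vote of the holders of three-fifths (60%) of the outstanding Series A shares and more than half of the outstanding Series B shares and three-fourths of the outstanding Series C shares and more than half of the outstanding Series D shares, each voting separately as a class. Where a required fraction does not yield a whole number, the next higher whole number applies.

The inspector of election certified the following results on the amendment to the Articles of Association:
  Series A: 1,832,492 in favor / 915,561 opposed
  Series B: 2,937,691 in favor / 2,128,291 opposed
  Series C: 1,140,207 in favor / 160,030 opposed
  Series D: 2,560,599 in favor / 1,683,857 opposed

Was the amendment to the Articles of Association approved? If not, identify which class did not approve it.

Series A: 3/5 of 3053771 = 1832262.60, rounded up to 1832263; 1,832,263 required, 1,832,492 in favor — approved.
Series B: a majority of 5875380 is 2937691; 2,937,691 required, 2,937,691 in favor — approved.
Series C: 3/4 of 1520276 = 1140207; 1,140,207 required, 1,140,207 in favor — approved.
Series D: a majority of 5118633 is 2559317; 2,559,317 required, 2,560,599 in favor — approved.

Approved — every class gave the required vote.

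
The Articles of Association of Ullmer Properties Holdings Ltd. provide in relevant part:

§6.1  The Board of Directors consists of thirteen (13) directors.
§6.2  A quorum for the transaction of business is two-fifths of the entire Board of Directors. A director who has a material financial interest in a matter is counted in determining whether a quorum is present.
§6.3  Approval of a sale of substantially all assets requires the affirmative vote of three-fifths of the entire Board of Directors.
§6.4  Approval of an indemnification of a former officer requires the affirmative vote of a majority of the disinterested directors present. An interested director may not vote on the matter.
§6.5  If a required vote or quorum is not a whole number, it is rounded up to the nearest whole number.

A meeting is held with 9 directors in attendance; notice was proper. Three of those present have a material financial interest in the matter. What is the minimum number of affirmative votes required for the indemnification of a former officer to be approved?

4

The indemnification of a former officer requires a majority of the disinterested directors present (9 − 3 = 6).
A majority of 6 is 4.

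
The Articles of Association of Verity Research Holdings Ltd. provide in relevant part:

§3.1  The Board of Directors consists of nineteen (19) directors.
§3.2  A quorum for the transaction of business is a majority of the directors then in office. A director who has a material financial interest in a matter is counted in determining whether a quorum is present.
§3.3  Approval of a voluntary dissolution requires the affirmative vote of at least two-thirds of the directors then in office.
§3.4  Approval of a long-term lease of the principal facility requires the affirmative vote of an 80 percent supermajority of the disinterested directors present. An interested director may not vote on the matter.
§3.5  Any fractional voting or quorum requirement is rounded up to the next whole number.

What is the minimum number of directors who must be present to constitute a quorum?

A majority of 19 is 10.

10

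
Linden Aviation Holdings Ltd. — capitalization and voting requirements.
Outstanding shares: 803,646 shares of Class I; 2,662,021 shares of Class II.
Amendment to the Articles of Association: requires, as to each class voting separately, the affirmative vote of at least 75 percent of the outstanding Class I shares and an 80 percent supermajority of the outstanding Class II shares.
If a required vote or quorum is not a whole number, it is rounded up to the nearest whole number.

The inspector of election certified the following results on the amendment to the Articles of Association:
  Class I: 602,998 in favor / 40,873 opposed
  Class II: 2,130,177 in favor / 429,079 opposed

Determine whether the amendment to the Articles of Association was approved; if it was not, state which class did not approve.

Approved — every class gave the required vote.

Class I: 3/4 of 803646 = 602734.50, rounded up to 602735; 602,735 required, 602,998 in favor — approved.
Class II: 4/5 of 2662021 = 2129616.80, rounded up to 2129617; 2,129,617 required, 2,130,177 in favor — approved.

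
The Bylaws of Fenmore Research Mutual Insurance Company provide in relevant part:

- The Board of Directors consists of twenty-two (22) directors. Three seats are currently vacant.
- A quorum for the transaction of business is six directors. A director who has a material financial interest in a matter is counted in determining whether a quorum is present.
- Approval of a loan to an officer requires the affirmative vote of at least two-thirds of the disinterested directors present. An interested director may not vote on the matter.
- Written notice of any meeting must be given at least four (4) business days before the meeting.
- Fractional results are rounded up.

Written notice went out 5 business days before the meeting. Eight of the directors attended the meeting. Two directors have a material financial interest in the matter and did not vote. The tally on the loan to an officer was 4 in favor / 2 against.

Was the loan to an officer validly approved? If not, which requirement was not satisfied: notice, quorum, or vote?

Notice: 5 business days given; 4 required (5 ≥ 4). Satisfied.
Quorum: 8 present (interested directors count toward quorum); quorum is 6. Satisfied.
Vote: the loan to an officer requires two-thirds of the disinterested directors present (8 − 2 = 6). 2/3 of 6 = 4, so 4 affirmative votes are needed; 4 voted in favor. Satisfied.

Valid — all requirements satisfied.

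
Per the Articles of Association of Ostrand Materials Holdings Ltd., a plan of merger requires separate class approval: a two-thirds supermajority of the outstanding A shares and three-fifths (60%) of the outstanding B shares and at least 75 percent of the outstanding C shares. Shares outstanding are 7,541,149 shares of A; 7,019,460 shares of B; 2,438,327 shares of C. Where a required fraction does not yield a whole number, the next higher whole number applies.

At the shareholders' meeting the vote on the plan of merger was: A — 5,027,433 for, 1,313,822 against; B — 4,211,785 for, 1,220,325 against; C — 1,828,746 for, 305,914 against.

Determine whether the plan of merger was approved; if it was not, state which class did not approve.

Approved — every class gave the required vote.

A: 2/3 of 7541149 = 5027432.67, rounded up to 5027433; 5,027,433 required, 5,027,433 in favor — approved.
B: 3/5 of 7019460 = 4211676; 4,211,676 required, 4,211,785 in favor — approved.
C: 3/4 of 2438327 = 1828745.25, rounded up to 1828746; 1,828,746 required, 1,828,746 in favor — approved.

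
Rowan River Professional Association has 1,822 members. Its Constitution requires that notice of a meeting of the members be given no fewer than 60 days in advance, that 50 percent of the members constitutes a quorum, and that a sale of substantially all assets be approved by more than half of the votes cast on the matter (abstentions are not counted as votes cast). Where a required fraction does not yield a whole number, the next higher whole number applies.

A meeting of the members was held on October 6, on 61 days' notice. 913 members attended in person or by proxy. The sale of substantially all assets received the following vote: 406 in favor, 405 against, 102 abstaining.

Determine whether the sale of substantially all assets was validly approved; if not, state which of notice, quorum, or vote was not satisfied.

Valid — all requirements satisfied.

Notice: 61 days given; 60 required. Satisfied.
Quorum: 50% of 1,822 = 911; 913 present. Satisfied.
Vote: requires a majority of the votes cast (913 − 102 abstaining = 811); a majority of 811 is 406, so 406 needed; 406 in favor. Satisfied.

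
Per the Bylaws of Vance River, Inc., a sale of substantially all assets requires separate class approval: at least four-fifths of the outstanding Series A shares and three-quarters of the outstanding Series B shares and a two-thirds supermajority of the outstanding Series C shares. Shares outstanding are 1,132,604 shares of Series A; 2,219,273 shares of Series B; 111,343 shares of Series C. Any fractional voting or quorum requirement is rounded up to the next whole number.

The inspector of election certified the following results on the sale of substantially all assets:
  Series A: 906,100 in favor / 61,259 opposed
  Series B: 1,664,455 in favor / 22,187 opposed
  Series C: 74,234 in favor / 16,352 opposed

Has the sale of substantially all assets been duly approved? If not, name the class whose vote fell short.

Series A: 4/5 of 1132604 = 906083.20, rounded up to 906084; 906,084 required, 906,100 in favor — approved.
Series B: 3/4 of 2219273 = 1664454.75, rounded up to 1664455; 1,664,455 required, 1,664,455 in favor — approved.
Series C: 2/3 of 111343 = 74228.67, rounded up to 74229; 74,229 required, 74,234 in favor — approved.

Approved — every class gave the required vote.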